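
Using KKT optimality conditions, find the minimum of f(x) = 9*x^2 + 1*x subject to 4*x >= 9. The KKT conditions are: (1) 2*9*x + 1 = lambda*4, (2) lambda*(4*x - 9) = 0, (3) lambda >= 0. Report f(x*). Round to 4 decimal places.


Step 1: Try lambda = 0 (constraint inactive).
x_unc = -1/(2*9) = -0.0556
Check: 4*-0.0556 = -0.2224 < 9 -- violated!
Step 2: Constraint must be active: 4*x = 9
x* = 9/4 = 2.25
lambda = (2*9*2.25 + 1)/4 = 10.375
Step 3: Compute optimal value.
f(x*) = 9*2.25^2 + 1*2.25 = 47.8125


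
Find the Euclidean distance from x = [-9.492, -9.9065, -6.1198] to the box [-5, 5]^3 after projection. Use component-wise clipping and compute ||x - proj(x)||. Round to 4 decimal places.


Project each component onto [-5, 5].
clip(-9.492) = -5.0, clip(-9.9065) = -5.0, clip(-6.1198) = -5.0
Projection = [-5.0, -5.0, -5.0]
Squared diffs: [20.1781, 24.0737, 1.254]
Distance = sqrt(45.5058) = 6.7458


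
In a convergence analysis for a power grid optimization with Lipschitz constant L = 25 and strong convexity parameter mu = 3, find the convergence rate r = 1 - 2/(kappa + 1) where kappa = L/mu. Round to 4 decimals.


Step 1: Compute the condition number.
kappa = L/mu = 25/3 = 8.3333
Step 2: Compute the convergence rate.
r = 1 - 2/(kappa + 1) = 1 - 2*mu/(L + mu) = (L - mu)/(L + mu) = 22/28 = 0.7857


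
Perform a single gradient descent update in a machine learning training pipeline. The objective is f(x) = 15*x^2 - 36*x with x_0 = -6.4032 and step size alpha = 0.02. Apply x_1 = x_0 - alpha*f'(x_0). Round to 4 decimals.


We compute the gradient at x_0 and apply the update.
f'(x) = 30*x - 36
f'(-6.4032) = 30*-6.4032 - 36 = -228.096
x_1 = -6.4032 - 0.02*-228.096 = -1.8413


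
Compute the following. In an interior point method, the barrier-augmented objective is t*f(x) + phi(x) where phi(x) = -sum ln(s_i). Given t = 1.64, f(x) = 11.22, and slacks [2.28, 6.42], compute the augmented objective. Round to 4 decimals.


Step 1: Compute log-barrier.
ln values: [0.8242, 1.8594]
phi = -(0.8242 + 1.8594) = -2.6836
Step 2: Compute augmented objective.
t*f(x) = 1.64*11.22 = 18.4008
Total = 18.4008 - 2.6836 = 15.7172


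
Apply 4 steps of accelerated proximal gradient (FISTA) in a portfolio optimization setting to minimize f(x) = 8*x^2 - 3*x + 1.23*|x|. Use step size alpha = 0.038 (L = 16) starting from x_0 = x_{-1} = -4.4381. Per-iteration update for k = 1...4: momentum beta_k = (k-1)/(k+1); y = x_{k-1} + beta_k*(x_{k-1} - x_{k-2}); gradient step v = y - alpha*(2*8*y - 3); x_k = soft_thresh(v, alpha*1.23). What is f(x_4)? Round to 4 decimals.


FISTA on f(x) = 8*x^2 - 3*x + 1.23*|x|
L = 16, alpha = 0.038
Iteration 1: beta = 0.0, y = -4.4381 + 0.0*(-4.4381 + 4.4381) = -4.4381
  grad(y) = -74.0096, v = y - alpha*grad = -1.6257
  prox(v) = soft_thresh(-1.6257, 0.0467) = -1.579
Iteration 2: beta = 0.3333, y = -1.579 + 0.3333*(-1.579 + 4.4381) = -0.626
  grad(y) = -13.0154, v = y - alpha*grad = -0.1314
  prox(v) = soft_thresh(-0.1314, 0.0467) = -0.0846
Iteration 3: beta = 0.5, y = -0.0846 + 0.5*(-0.0846 + 1.579) = 0.6625
  grad(y) = 7.6007, v = y - alpha*grad = 0.3737
  prox(v) = soft_thresh(0.3737, 0.0467) = 0.327
Iteration 4: beta = 0.6, y = 0.327 + 0.6*(0.327 + 0.0846) = 0.5739
  grad(y) = 6.1831, v = y - alpha*grad = 0.339
  prox(v) = soft_thresh(0.339, 0.0467) = 0.2922
f(x_4) = 8*0.2922^2 - 3*0.2922 + 1.23*|0.2922| = 0.166


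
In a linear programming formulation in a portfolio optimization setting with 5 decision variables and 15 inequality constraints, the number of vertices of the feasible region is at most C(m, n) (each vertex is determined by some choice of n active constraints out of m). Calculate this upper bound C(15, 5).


Each vertex corresponds to some choice of n active constraints out of m, so the number of vertices is at most C(m, n) = m! / (n!(m-n)!).
m = 15, n = 5
Numerator: 15 * 14 * 13 * 12 * 11
Denominator: 5! = 120
C(15, 5) = 3003


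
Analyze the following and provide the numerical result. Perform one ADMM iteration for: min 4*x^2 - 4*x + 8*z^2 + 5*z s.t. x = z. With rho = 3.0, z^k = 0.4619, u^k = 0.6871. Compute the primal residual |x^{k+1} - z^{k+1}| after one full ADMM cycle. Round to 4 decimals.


ADMM iteration with rho = 3.0, z^k = 0.4619, u^k = 0.6871
Step 1: x-update.
Minimize 4*x^2 - 4*x + (3.0/2)*(x - 0.4619 + 0.6871)^2
FOC: (2*4 + 3.0)*x = 4 + 3.0*(0.4619 - 0.6871)
x^{k+1} = 0.3022
Step 2: z-update.
Minimize 8*z^2 + 5*z + (3.0/2)*(0.3022 - z + 0.6871)^2
FOC: (2*8 + 3.0)*z = -5 + 3.0*(0.3022 + 0.6871)
z^{k+1} = -0.1069
Step 3: u-update.
u^{k+1} = 0.6871 + 0.3022 + 0.1069 = 1.0963
Step 4: Primal residual = |0.3022 + 0.1069| = 0.4092


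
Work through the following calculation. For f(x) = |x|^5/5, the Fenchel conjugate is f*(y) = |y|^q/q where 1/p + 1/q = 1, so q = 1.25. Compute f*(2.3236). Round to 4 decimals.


The conjugate exponent q satisfies 1/p + 1/q = 1.
p = 5, so q = 5/(5 - 1) = 1.25
|y|^q = 2.3236^1.25 = 2.8688
f*(2.3236) = 2.8688 / 1.25 = 2.295


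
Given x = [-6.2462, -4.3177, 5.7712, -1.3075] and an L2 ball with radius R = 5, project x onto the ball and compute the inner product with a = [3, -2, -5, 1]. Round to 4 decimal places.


Step 1: Compute ||x|| (intermediates to 6 decimals).
||x|| = sqrt((-6.2462)^2 + (-4.3177)^2 + 5.7712^2 + (-1.3075)^2) = 9.626726
Step 2: Project.
Since ||x|| > R, scale = R/||x|| = 5/9.626726 = 0.519387, proj(x) = scale * x
proj(x) = [-3.244195, -2.242557, 2.997486, -0.679099]
Step 3: Dot product.
a^T * proj(x) = 3*(-3.244195) - 2*(-2.242557) - 5*2.997486 + 1*(-0.679099) = -20.914


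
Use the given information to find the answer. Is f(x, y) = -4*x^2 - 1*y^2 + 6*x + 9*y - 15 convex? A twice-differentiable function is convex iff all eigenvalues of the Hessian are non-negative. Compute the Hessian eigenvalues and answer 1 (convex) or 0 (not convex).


The Hessian of f(x,y) = -4*x^2 - 1*y^2 + 6*x + 9*y - 15 is:
H = [[-8, 0], [0, -2]]
Trace = -8 - 2 = -10
Determinant = -8*-2 - (0)^2 = 16
Discriminant = (-10)^2 - 4*16 = 36.0
Eigenvalues: lambda_1 = -8.0, lambda_2 = -2.0
The function is not convex.

0


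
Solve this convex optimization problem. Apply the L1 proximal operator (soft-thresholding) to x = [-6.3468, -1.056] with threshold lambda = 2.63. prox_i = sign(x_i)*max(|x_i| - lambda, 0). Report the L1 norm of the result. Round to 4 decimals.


Soft-thresholding with lambda = 2.63:
prox(-6.3468) = sign(-6.3468)*max(|-6.3468| - 2.63, 0) = -3.7168
prox(-1.056) = sign(-1.056)*max(|-1.056| - 2.63, 0) = 0.0
prox(x) = [-3.7168, 0.0]
||prox(x)||_1 = 3.7168 + 0.0 = 3.7168


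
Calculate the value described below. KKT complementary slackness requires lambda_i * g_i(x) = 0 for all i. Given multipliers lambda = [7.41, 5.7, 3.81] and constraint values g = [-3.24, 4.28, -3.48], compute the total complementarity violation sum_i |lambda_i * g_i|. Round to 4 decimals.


KKT complementary slackness check:
lambda_1 * g_1 = 7.41 * -3.24 = -24.0084
lambda_2 * g_2 = 5.7 * 4.28 = 24.396
lambda_3 * g_3 = 3.81 * -3.48 = -13.2588
Total violation = 24.0084 + 24.396 + 13.2588 = 61.6632


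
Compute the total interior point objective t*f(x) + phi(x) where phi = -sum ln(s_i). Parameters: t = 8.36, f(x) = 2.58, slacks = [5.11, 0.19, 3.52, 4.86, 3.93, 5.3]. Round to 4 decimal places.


Step 1: Compute log-barrier.
ln values: [1.6312, -1.6607, 1.2585, 1.581, 1.3686, 1.6677]
phi = -(1.6312 - 1.6607 + 1.2585 + 1.581 + 1.3686 + 1.6677) = -5.8463
Step 2: Compute augmented objective.
t*f(x) = 8.36*2.58 = 21.5688
Total = 21.5688 - 5.8463 = 15.7225


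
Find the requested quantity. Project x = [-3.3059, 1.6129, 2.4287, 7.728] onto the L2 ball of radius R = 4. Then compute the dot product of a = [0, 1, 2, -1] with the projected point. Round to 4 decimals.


Step 1: Compute ||x|| (intermediates to 6 decimals).
||x|| = sqrt((-3.3059)^2 + 1.6129^2 + 2.4287^2 + 7.728^2) = 8.896684
Step 2: Project.
Since ||x|| > R, scale = R/||x|| = 4/8.896684 = 0.449606, proj(x) = scale * x
proj(x) = [-1.486352, 0.72517, 1.091958, 3.474555]
Step 3: Dot product.
a^T * proj(x) = 0*(-1.486352) + 1*0.72517 + 2*1.091958 - 1*3.474555 = -0.5655


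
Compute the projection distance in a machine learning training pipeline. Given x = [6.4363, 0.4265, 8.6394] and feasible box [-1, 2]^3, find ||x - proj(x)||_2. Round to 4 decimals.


Project each component onto [-1, 2].
clip(6.4363) = 2.0, clip(0.4265) = 0.4265, clip(8.6394) = 2.0
Projection = [2.0, 0.4265, 2.0]
Squared diffs: [19.6808, 0.0, 44.0816]
Distance = sqrt(63.7624) = 7.9851


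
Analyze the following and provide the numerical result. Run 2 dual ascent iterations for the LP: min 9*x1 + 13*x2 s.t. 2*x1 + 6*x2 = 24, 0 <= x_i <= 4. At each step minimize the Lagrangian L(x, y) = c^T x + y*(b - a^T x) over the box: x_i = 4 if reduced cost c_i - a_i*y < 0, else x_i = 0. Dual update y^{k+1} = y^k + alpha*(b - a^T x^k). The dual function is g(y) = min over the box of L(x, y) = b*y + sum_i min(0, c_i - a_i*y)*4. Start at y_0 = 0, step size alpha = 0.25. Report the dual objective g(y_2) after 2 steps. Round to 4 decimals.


Dual ascent for LP: min 9*x1 + 13*x2, 2*x1 + 6*x2 = 24, 0 <= x_i <= 4
Step 1: y^k = 0.0, reduced costs: (9.0, 13.0)
  x^k = (0.0, 0.0), subgradient = b - a^T x = 24.0
  y^{k+1} = 0.0 + 0.25*24.0 = 6.0
Step 2: y^k = 6.0, reduced costs: (-3.0, -23.0)
  x^k = (4.0, 4.0), subgradient = b - a^T x = -8.0
  y^{k+1} = 6.0 + 0.25*-8.0 = 4.0
Dual objective at y_2 = 4.0: reduced costs (1.0, -11.0), box minimizer x = (0.0, 4.0)
g(y_2) = b*y + (c1 - a1*y)*x1 + (c2 - a2*y)*x2 = 24*4.0 + 1.0*0.0 + (-11.0)*4.0 = 96.0 + 0.0 - 44.0 = 52.0


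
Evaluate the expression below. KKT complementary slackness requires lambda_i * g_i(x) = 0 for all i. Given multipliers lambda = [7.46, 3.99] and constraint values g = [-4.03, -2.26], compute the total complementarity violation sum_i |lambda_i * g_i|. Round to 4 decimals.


KKT complementary slackness check:
lambda_1 * g_1 = 7.46 * -4.03 = -30.0638
lambda_2 * g_2 = 3.99 * -2.26 = -9.0174
Total violation = 30.0638 + 9.0174 = 39.0812


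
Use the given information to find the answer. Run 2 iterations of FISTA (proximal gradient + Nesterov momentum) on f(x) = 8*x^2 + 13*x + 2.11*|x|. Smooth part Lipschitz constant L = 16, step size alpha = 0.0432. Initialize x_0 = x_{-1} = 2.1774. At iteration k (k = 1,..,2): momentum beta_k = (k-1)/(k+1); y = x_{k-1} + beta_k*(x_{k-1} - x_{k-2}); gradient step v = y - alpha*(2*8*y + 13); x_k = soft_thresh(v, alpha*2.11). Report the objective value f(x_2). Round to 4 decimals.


FISTA on f(x) = 8*x^2 + 13*x + 2.11*|x|
L = 16, alpha = 0.0432
Iteration 1: beta = 0.0, y = 2.1774 + 0.0*(2.1774 - 2.1774) = 2.1774
  grad(y) = 47.8384, v = y - alpha*grad = 0.1108
  prox(v) = soft_thresh(0.1108, 0.0912) = 0.0196
Iteration 2: beta = 0.3333, y = 0.0196 + 0.3333*(0.0196 - 2.1774) = -0.6996
  grad(y) = 1.806, v = y - alpha*grad = -0.7776
  prox(v) = soft_thresh(-0.7776, 0.0912) = -0.6865
f(x_2) = 8*(-0.6865)^2 + 13*(-0.6865) + 2.11*|-0.6865| = -3.7057


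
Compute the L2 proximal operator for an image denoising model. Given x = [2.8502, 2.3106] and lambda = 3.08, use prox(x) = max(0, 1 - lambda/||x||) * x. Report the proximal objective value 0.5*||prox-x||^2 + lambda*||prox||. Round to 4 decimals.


Step 1: Compute ||x||.
||x|| = 3.6691
Step 2: Compute scaling factor.
scale = max(0, 1 - 3.08/3.6691) = 0.1606
Step 3: prox(x) = [0.4576, 0.371]
||prox(x)|| = 0.5891
Step 4: Proximal objective.
0.5*||prox-x||^2 = 4.7432
lambda*||prox|| = 1.8144
Total = 6.5577


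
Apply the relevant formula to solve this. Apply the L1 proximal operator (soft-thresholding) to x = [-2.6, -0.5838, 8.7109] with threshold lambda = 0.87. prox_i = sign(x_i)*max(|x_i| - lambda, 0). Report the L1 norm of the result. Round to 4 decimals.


Soft-thresholding with lambda = 0.87:
prox(-2.6) = sign(-2.6)*max(|-2.6| - 0.87, 0) = -1.73
prox(-0.5838) = sign(-0.5838)*max(|-0.5838| - 0.87, 0) = 0.0
prox(8.7109) = sign(8.7109)*max(|8.7109| - 0.87, 0) = 7.8409
prox(x) = [-1.73, 0.0, 7.8409]
||prox(x)||_1 = 1.73 + 0.0 + 7.8409 = 9.5709


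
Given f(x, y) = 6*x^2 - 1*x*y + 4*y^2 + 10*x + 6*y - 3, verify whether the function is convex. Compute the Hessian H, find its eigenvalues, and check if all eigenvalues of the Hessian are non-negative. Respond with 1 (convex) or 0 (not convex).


The Hessian of f(x,y) = 6*x^2 - 1*x*y + 4*y^2 + 10*x + 6*y - 3 is:
H = [[12, -1], [-1, 8]]
Trace = 12 + 8 = 20
Determinant = 12*8 - (-1)^2 = 95
Discriminant = (20)^2 - 4*95 = 20.0
Eigenvalues: lambda_1 = 7.7639, lambda_2 = 12.2361
The function is convex.

1


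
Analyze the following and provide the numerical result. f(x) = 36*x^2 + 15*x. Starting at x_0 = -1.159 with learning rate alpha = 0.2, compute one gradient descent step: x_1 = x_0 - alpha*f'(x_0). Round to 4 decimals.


We compute the gradient at x_0 and apply the update.
f'(x) = 72*x + 15
f'(-1.159) = 72*-1.159 + 15 = -68.448
x_1 = -1.159 - 0.2*-68.448 = 12.5306


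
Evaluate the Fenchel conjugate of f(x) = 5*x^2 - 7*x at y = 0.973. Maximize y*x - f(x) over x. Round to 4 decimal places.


f*(y) = sup_x {y*x - a*x^2 - b*x} = sup_x {(y-b)*x - a*x^2}
FOC: (y - b) - 2a*x = 0 => x* = (y - b)/(2a)
x* = (0.973 + 7)/(2*5) = 0.7973
f*(0.973) = (y-b)^2/(4a) = (0.973 + 7)^2/(4*5)
= 63.5687/20 = 3.1784


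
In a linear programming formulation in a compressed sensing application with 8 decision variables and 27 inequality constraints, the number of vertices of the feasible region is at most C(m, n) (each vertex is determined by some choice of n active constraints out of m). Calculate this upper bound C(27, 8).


Each vertex corresponds to some choice of n active constraints out of m, so the number of vertices is at most C(m, n) = m! / (n!(m-n)!).
m = 27, n = 8
Numerator: 27 * 26 * 25 * 24 * 23 * 22 * 21 * 20
Denominator: 8! = 40320
C(27, 8) = 2220075


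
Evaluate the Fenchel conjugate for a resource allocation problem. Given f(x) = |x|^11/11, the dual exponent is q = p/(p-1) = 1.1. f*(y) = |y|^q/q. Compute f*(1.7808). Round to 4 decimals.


The conjugate exponent q satisfies 1/p + 1/q = 1.
p = 11, so q = 11/(11 - 1) = 1.1
|y|^q = 1.7808^1.1 = 1.8866
f*(1.7808) = 1.8866 / 1.1 = 1.7151


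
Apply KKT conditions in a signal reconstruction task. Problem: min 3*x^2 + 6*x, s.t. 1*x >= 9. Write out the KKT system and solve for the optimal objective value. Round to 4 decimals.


Step 1: Try lambda = 0 (constraint inactive).
x_unc = -6/(2*3) = -1.0
Check: 1*-1.0 = -1.0 < 9 -- violated!
Step 2: Constraint must be active: 1*x = 9
x* = 9/1 = 9.0
lambda = (2*3*9.0 + 6)/1 = 60.0
Step 3: Compute optimal value.
f(x*) = 3*9.0^2 + 6*9.0 = 297.0


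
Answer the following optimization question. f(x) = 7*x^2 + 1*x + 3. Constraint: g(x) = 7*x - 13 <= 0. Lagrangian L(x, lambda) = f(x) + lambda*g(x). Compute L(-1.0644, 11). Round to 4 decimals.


Step 1: Evaluate f(x).
f(-1.0644) = 7*(-1.0644)^2 + 1*(-1.0644) + 3 = 9.8662
Step 2: Evaluate g(x).
g(-1.0644) = 7*-1.0644 - 13 = -20.4508
Step 3: Compute Lagrangian.
L = 9.8662 + 11*-20.4508 = -215.0926


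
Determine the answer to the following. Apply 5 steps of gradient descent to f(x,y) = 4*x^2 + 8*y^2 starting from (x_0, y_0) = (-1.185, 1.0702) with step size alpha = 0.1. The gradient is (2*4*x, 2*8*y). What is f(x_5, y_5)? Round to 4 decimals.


Gradient descent on f(x,y) = 4*x^2 + 8*y^2.
Starting point: (-1.185, 1.0702), alpha = 0.1
Step 1: grad_x = 2*4*-1.185 = -9.48, grad_y = 2*8*1.0702 = 17.1232
  x_1 = -1.185 - 0.1*-9.48 = -0.237
  y_1 = 1.0702 - 0.1*17.1232 = -0.6421
Step 2: grad_x = 2*4*-0.237 = -1.896, grad_y = 2*8*-0.6421 = -10.2739
  x_2 = -0.237 - 0.1*-1.896 = -0.0474
  y_2 = -0.6421 - 0.1*-10.2739 = 0.3853
Step 3: grad_x = 2*4*-0.0474 = -0.3792, grad_y = 2*8*0.3853 = 6.1644
  x_3 = -0.0474 - 0.1*-0.3792 = -0.0095
  y_3 = 0.3853 - 0.1*6.1644 = -0.2312
Step 4: grad_x = 2*4*-0.0095 = -0.0758, grad_y = 2*8*-0.2312 = -3.6986
  x_4 = -0.0095 - 0.1*-0.0758 = -0.0019
  y_4 = -0.2312 - 0.1*-3.6986 = 0.1387
Step 5: grad_x = 2*4*-0.0019 = -0.0152, grad_y = 2*8*0.1387 = 2.2192
  x_5 = -0.0019 - 0.1*-0.0152 = -0.0004
  y_5 = 0.1387 - 0.1*2.2192 = -0.0832
f(-0.0004, -0.0832) = 4*(-0.0004)^2 + 8*(-0.0832)^2 = 0.0554


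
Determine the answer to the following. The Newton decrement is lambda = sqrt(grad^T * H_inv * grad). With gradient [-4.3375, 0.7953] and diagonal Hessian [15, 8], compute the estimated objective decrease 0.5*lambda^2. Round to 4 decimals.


Step 1: H is diagonal, so H^(-1) * g = [-0.2892, 0.0994].
Step 2: g^T H^(-1) g = sum_i g_i^2 / H_ii
  = (-4.3375)^2/15 + (0.7953)^2/8
  = 1.2543 + 0.0791 = 1.3333
Step 3: Objective decrease = 0.5 * g^T H^(-1) g = 0.6667


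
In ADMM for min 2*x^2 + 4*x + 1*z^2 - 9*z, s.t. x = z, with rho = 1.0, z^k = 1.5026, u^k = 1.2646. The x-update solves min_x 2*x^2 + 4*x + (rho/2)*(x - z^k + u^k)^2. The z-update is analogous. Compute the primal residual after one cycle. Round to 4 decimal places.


ADMM iteration with rho = 1.0, z^k = 1.5026, u^k = 1.2646
Step 1: x-update.
Minimize 2*x^2 + 4*x + (1.0/2)*(x - 1.5026 + 1.2646)^2
FOC: (2*2 + 1.0)*x = -4 + 1.0*(1.5026 - 1.2646)
x^{k+1} = -0.7524
Step 2: z-update.
Minimize 1*z^2 - 9*z + (1.0/2)*(-0.7524 - z + 1.2646)^2
FOC: (2*1 + 1.0)*z = 9 + 1.0*(-0.7524 + 1.2646)
z^{k+1} = 3.1707
Step 3: u-update.
u^{k+1} = 1.2646 - 0.7524 - 3.1707 = -2.6585
Step 4: Primal residual = |-0.7524 - 3.1707| = 3.9231


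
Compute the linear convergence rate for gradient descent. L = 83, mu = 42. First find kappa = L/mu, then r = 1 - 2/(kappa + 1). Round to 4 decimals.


Step 1: Compute the condition number.
kappa = L/mu = 83/42 = 1.9762
Step 2: Compute the convergence rate.
r = 1 - 2/(kappa + 1) = 1 - 2*mu/(L + mu) = (L - mu)/(L + mu) = 41/125 = 0.328


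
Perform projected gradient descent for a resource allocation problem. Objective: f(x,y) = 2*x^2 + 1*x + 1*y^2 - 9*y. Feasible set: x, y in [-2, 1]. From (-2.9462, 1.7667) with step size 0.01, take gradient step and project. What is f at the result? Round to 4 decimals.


Step 1: Compute gradient at (-2.9462, 1.7667).
grad_x = 2*2*-2.9462 + 1 = -10.7848
grad_y = 2*1*1.7667 - 9 = -5.4666
Step 2: Gradient step.
x_raw = -2.9462 - 0.01*-10.7848 = -2.8384
y_raw = 1.7667 - 0.01*-5.4666 = 1.8214
Step 3: Project onto [-2, 1].
x_proj = clip(-2.8384) = -2.0
y_proj = clip(1.8214) = 1.0
Step 4: Evaluate f.
f(-2.0, 1.0) = -2.0


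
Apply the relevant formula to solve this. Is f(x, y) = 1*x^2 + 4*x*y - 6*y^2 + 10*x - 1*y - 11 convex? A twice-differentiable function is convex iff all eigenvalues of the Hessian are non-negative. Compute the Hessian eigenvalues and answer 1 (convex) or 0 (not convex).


The Hessian of f(x,y) = 1*x^2 + 4*x*y - 6*y^2 + 10*x - 1*y - 11 is:
H = [[2, 4], [4, -12]]
Trace = 2 - 12 = -10
Determinant = 2*-12 - (4)^2 = -40
Discriminant = (-10)^2 - 4*-40 = 260.0
Eigenvalues: lambda_1 = -13.0623, lambda_2 = 3.0623
The function is not convex.

0


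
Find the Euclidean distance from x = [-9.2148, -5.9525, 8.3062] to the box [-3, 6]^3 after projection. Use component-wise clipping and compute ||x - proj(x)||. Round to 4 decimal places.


Project each component onto [-3, 6].
clip(-9.2148) = -3.0, clip(-5.9525) = -3.0, clip(8.3062) = 6.0
Projection = [-3.0, -3.0, 6.0]
Squared diffs: [38.6237, 8.7173, 5.3186]
Distance = sqrt(52.6596) = 7.2567


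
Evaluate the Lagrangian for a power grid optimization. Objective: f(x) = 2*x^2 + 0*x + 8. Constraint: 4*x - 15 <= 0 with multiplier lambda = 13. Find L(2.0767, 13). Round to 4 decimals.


Step 1: Evaluate f(x).
f(2.0767) = 2*2.0767^2 + 0*2.0767 + 8 = 16.6254
Step 2: Evaluate g(x).
g(2.0767) = 4*2.0767 - 15 = -6.6932
Step 3: Compute Lagrangian.
L = 16.6254 + 13*-6.6932 = -70.3862


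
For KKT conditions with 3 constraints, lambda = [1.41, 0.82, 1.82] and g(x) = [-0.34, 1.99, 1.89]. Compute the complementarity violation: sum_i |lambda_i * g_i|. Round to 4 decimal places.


KKT complementary slackness check:
lambda_1 * g_1 = 1.41 * -0.34 = -0.4794
lambda_2 * g_2 = 0.82 * 1.99 = 1.6318
lambda_3 * g_3 = 1.82 * 1.89 = 3.4398
Total violation = 0.4794 + 1.6318 + 3.4398 = 5.551


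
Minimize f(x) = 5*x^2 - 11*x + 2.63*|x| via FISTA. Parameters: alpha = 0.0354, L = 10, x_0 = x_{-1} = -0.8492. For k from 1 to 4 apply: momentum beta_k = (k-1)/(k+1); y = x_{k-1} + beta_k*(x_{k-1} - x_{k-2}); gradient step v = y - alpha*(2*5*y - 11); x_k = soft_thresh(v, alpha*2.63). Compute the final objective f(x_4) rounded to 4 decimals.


FISTA on f(x) = 5*x^2 - 11*x + 2.63*|x|
L = 10, alpha = 0.0354
Iteration 1: beta = 0.0, y = -0.8492 + 0.0*(-0.8492 + 0.8492) = -0.8492
  grad(y) = -19.492, v = y - alpha*grad = -0.1592
  prox(v) = soft_thresh(-0.1592, 0.0931) = -0.0661
Iteration 2: beta = 0.3333, y = -0.0661 + 0.3333*(-0.0661 + 0.8492) = 0.195
  grad(y) = -9.0504, v = y - alpha*grad = 0.5153
  prox(v) = soft_thresh(0.5153, 0.0931) = 0.4222
Iteration 3: beta = 0.5, y = 0.4222 + 0.5*(0.4222 + 0.0661) = 0.6664
  grad(y) = -4.336, v = y - alpha*grad = 0.8199
  prox(v) = soft_thresh(0.8199, 0.0931) = 0.7268
Iteration 4: beta = 0.6, y = 0.7268 + 0.6*(0.7268 - 0.4222) = 0.9095
  grad(y) = -1.9047, v = y - alpha*grad = 0.977
  prox(v) = soft_thresh(0.977, 0.0931) = 0.8839
f(x_4) = 5*0.8839^2 - 11*0.8839 + 2.63*|0.8839| = -3.4919


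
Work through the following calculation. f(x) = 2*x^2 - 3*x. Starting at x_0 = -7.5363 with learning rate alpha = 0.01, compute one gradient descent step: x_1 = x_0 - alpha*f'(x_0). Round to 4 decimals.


We compute the gradient at x_0 and apply the update.
f'(x) = 4*x - 3
f'(-7.5363) = 4*-7.5363 - 3 = -33.1452
x_1 = -7.5363 - 0.01*-33.1452 = -7.2048


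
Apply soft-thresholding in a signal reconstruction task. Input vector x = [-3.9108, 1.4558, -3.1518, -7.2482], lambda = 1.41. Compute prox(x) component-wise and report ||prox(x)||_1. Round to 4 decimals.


Soft-thresholding with lambda = 1.41:
prox(-3.9108) = sign(-3.9108)*max(|-3.9108| - 1.41, 0) = -2.5008
prox(1.4558) = sign(1.4558)*max(|1.4558| - 1.41, 0) = 0.0458
prox(-3.1518) = sign(-3.1518)*max(|-3.1518| - 1.41, 0) = -1.7418
prox(-7.2482) = sign(-7.2482)*max(|-7.2482| - 1.41, 0) = -5.8382
prox(x) = [-2.5008, 0.0458, -1.7418, -5.8382]
||prox(x)||_1 = 2.5008 + 0.0458 + 1.7418 + 5.8382 = 10.1266


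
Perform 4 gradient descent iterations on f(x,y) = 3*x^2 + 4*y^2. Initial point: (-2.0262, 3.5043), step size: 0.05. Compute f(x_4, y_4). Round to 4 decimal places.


Gradient descent on f(x,y) = 3*x^2 + 4*y^2.
Starting point: (-2.0262, 3.5043), alpha = 0.05
Step 1: grad_x = 2*3*-2.0262 = -12.1572, grad_y = 2*4*3.5043 = 28.0344
  x_1 = -2.0262 - 0.05*-12.1572 = -1.4183
  y_1 = 3.5043 - 0.05*28.0344 = 2.1026
Step 2: grad_x = 2*3*-1.4183 = -8.51, grad_y = 2*4*2.1026 = 16.8206
  x_2 = -1.4183 - 0.05*-8.51 = -0.9928
  y_2 = 2.1026 - 0.05*16.8206 = 1.2615
Step 3: grad_x = 2*3*-0.9928 = -5.957, grad_y = 2*4*1.2615 = 10.0924
  x_3 = -0.9928 - 0.05*-5.957 = -0.695
  y_3 = 1.2615 - 0.05*10.0924 = 0.7569
Step 4: grad_x = 2*3*-0.695 = -4.1699, grad_y = 2*4*0.7569 = 6.0554
  x_4 = -0.695 - 0.05*-4.1699 = -0.4865
  y_4 = 0.7569 - 0.05*6.0554 = 0.4542
f(-0.4865, 0.4542) = 3*(-0.4865)^2 + 4*0.4542^2 = 1.5351


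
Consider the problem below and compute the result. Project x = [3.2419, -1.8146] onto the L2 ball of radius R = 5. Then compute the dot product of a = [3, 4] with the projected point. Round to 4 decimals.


Step 1: Compute ||x|| (intermediates to 6 decimals).
||x|| = sqrt(3.2419^2 + (-1.8146)^2) = 3.715197
Step 2: Project.
Since ||x|| <= R, proj = x (no scaling needed).
proj(x) = [3.2419, -1.8146]
Step 3: Dot product.
a^T * proj(x) = 3*3.2419 + 4*(-1.8146) = 2.4673


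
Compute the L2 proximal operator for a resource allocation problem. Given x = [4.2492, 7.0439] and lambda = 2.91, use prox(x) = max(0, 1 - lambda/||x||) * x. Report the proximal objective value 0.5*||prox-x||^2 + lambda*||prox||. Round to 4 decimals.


Step 1: Compute ||x||.
||x|| = 8.2263
Step 2: Compute scaling factor.
scale = max(0, 1 - 2.91/8.2263) = 0.6463
Step 3: prox(x) = [2.7461, 4.5522]
||prox(x)|| = 5.3163
Step 4: Proximal objective.
0.5*||prox-x||^2 = 4.2341
lambda*||prox|| = 15.4704
Total = 19.7045


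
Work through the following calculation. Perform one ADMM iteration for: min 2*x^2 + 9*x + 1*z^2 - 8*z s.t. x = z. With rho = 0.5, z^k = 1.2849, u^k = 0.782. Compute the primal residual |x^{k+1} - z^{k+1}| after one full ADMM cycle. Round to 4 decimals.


ADMM iteration with rho = 0.5, z^k = 1.2849, u^k = 0.782
Step 1: x-update.
Minimize 2*x^2 + 9*x + (0.5/2)*(x - 1.2849 + 0.782)^2
FOC: (2*2 + 0.5)*x = -9 + 0.5*(1.2849 - 0.782)
x^{k+1} = -1.9441
Step 2: z-update.
Minimize 1*z^2 - 8*z + (0.5/2)*(-1.9441 - z + 0.782)^2
FOC: (2*1 + 0.5)*z = 8 + 0.5*(-1.9441 + 0.782)
z^{k+1} = 2.9676
Step 3: u-update.
u^{k+1} = 0.782 - 1.9441 - 2.9676 = -4.1297
Step 4: Primal residual = |-1.9441 - 2.9676| = 4.9117


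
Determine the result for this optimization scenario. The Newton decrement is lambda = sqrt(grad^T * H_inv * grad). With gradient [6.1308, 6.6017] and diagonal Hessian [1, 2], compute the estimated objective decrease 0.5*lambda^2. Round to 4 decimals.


Step 1: H is diagonal, so H^(-1) * g = [6.1308, 3.3009].
Step 2: g^T H^(-1) g = sum_i g_i^2 / H_ii
  = (6.1308)^2/1 + (6.6017)^2/2
  = 37.5867 + 21.7912 = 59.3779
Step 3: Objective decrease = 0.5 * g^T H^(-1) g = 29.689


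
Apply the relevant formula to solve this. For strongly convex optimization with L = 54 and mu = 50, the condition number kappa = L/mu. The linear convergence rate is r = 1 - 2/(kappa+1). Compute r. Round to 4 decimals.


Step 1: Compute the condition number.
kappa = L/mu = 54/50 = 1.08
Step 2: Compute the convergence rate.
r = 1 - 2/(kappa + 1) = 1 - 2*mu/(L + mu) = (L - mu)/(L + mu) = 4/104 = 0.0385


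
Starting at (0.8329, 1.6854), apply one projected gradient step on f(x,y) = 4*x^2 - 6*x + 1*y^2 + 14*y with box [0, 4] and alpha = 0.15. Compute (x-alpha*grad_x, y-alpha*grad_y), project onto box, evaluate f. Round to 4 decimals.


Step 1: Compute gradient at (0.8329, 1.6854).
grad_x = 2*4*0.8329 - 6 = 0.6632
grad_y = 2*1*1.6854 + 14 = 17.3708
Step 2: Gradient step.
x_raw = 0.8329 - 0.15*0.6632 = 0.7334
y_raw = 1.6854 - 0.15*17.3708 = -0.9202
Step 3: Project onto [0, 4].
x_proj = clip(0.7334) = 0.7334
y_proj = clip(-0.9202) = 0.0
Step 4: Evaluate f.
f(0.7334, 0.0) = -2.2489


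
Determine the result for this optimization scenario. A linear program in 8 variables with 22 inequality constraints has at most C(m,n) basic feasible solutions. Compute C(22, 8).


Each vertex corresponds to some choice of n active constraints out of m, so the number of vertices is at most C(m, n) = m! / (n!(m-n)!).
m = 22, n = 8
Numerator: 22 * 21 * 20 * 19 * 18 * 17 * 16 * 15
Denominator: 8! = 40320
C(22, 8) = 319770


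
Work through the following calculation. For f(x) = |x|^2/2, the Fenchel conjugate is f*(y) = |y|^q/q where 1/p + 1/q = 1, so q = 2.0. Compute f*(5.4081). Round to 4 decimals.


The conjugate exponent q satisfies 1/p + 1/q = 1.
p = 2, so q = 2/(2 - 1) = 2.0
|y|^q = 5.4081^2.0 = 29.2475
f*(5.4081) = 29.2475 / 2.0 = 14.6238


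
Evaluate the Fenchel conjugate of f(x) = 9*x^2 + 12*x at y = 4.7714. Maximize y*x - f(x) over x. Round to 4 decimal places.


f*(y) = sup_x {y*x - a*x^2 - b*x} = sup_x {(y-b)*x - a*x^2}
FOC: (y - b) - 2a*x = 0 => x* = (y - b)/(2a)
x* = (4.7714 - 12)/(2*9) = -0.4016
f*(4.7714) = (y-b)^2/(4a) = (4.7714 - 12)^2/(4*9)
= 52.2527/36 = 1.4515


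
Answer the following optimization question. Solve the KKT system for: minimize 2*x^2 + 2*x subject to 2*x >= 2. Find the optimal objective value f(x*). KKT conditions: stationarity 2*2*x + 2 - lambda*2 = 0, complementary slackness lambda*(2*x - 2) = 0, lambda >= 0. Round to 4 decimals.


Step 1: Try lambda = 0 (constraint inactive).
x_unc = -2/(2*2) = -0.5
Check: 2*-0.5 = -1.0 < 2 -- violated!
Step 2: Constraint must be active: 2*x = 2
x* = 2/2 = 1.0
lambda = (2*2*1.0 + 2)/2 = 3.0
Step 3: Compute optimal value.
f(x*) = 2*1.0^2 + 2*1.0 = 4.0


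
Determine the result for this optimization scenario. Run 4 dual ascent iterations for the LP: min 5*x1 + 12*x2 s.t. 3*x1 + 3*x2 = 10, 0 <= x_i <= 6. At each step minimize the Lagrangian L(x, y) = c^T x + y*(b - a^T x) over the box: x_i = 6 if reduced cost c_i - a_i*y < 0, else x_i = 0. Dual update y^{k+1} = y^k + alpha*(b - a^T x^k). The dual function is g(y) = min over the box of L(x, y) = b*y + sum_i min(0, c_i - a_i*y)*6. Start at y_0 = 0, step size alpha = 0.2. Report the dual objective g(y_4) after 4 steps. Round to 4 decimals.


Dual ascent for LP: min 5*x1 + 12*x2, 3*x1 + 3*x2 = 10, 0 <= x_i <= 6
Step 1: y^k = 0.0, reduced costs: (5.0, 12.0)
  x^k = (0.0, 0.0), subgradient = b - a^T x = 10.0
  y^{k+1} = 0.0 + 0.2*10.0 = 2.0
Step 2: y^k = 2.0, reduced costs: (-1.0, 6.0)
  x^k = (6.0, 0.0), subgradient = b - a^T x = -8.0
  y^{k+1} = 2.0 + 0.2*-8.0 = 0.4
Step 3: y^k = 0.4, reduced costs: (3.8, 10.8)
  x^k = (0.0, 0.0), subgradient = b - a^T x = 10.0
  y^{k+1} = 0.4 + 0.2*10.0 = 2.4
Step 4: y^k = 2.4, reduced costs: (-2.2, 4.8)
  x^k = (6.0, 0.0), subgradient = b - a^T x = -8.0
  y^{k+1} = 2.4 + 0.2*-8.0 = 0.8
Dual objective at y_4 = 0.8: reduced costs (2.6, 9.6), box minimizer x = (0.0, 0.0)
g(y_4) = b*y + (c1 - a1*y)*x1 + (c2 - a2*y)*x2 = 10*0.8 + 2.6*0.0 + 9.6*0.0 = 8.0 + 0.0 + 0.0 = 8.0


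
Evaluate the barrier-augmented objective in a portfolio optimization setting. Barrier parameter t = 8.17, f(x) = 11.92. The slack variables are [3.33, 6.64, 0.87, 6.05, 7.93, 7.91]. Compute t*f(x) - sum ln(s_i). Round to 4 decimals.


Step 1: Compute log-barrier.
ln values: [1.203, 1.8931, -0.1393, 1.8001, 2.0707, 2.0681]
phi = -(1.203 + 1.8931 - 0.1393 + 1.8001 + 2.0707 + 2.0681) = -8.8957
Step 2: Compute augmented objective.
t*f(x) = 8.17*11.92 = 97.3864
Total = 97.3864 - 8.8957 = 88.4907


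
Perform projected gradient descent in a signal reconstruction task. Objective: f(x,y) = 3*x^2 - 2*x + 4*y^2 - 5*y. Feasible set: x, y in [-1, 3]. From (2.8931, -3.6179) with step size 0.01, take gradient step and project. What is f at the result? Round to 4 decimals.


Step 1: Compute gradient at (2.8931, -3.6179).
grad_x = 2*3*2.8931 - 2 = 15.3586
grad_y = 2*4*-3.6179 - 5 = -33.9432
Step 2: Gradient step.
x_raw = 2.8931 - 0.01*15.3586 = 2.7395
y_raw = -3.6179 - 0.01*-33.9432 = -3.2785
Step 3: Project onto [-1, 3].
x_proj = clip(2.7395) = 2.7395
y_proj = clip(-3.2785) = -1.0
Step 4: Evaluate f.
f(2.7395, -1.0) = 26.0358


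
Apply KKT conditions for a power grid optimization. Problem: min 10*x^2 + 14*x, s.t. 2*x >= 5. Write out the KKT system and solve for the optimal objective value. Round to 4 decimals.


Step 1: Try lambda = 0 (constraint inactive).
x_unc = -14/(2*10) = -0.7
Check: 2*-0.7 = -1.4 < 5 -- violated!
Step 2: Constraint must be active: 2*x = 5
x* = 5/2 = 2.5
lambda = (2*10*2.5 + 14)/2 = 32.0
Step 3: Compute optimal value.
f(x*) = 10*2.5^2 + 14*2.5 = 97.5


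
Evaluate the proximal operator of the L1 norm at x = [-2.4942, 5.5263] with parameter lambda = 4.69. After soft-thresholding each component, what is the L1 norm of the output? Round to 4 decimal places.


Soft-thresholding with lambda = 4.69:
prox(-2.4942) = sign(-2.4942)*max(|-2.4942| - 4.69, 0) = 0.0
prox(5.5263) = sign(5.5263)*max(|5.5263| - 4.69, 0) = 0.8363
prox(x) = [0.0, 0.8363]
||prox(x)||_1 = 0.0 + 0.8363 = 0.8363


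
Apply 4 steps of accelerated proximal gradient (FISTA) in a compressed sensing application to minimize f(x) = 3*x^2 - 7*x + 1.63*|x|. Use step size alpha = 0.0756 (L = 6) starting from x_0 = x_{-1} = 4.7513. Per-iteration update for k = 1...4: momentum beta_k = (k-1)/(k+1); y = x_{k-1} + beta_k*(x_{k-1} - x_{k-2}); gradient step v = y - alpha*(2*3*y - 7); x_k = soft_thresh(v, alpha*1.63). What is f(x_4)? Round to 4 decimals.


FISTA on f(x) = 3*x^2 - 7*x + 1.63*|x|
L = 6, alpha = 0.0756
Iteration 1: beta = 0.0, y = 4.7513 + 0.0*(4.7513 - 4.7513) = 4.7513
  grad(y) = 21.5078, v = y - alpha*grad = 3.1253
  prox(v) = soft_thresh(3.1253, 0.1232) = 3.0021
Iteration 2: beta = 0.3333, y = 3.0021 + 0.3333*(3.0021 - 4.7513) = 2.419
  grad(y) = 7.5141, v = y - alpha*grad = 1.8509
  prox(v) = soft_thresh(1.8509, 0.1232) = 1.7277
Iteration 3: beta = 0.5, y = 1.7277 + 0.5*(1.7277 - 3.0021) = 1.0905
  grad(y) = -0.4568, v = y - alpha*grad = 1.1251
  prox(v) = soft_thresh(1.1251, 0.1232) = 1.0018
Iteration 4: beta = 0.6, y = 1.0018 + 0.6*(1.0018 - 1.7277) = 0.5663
  grad(y) = -3.6021, v = y - alpha*grad = 0.8386
  prox(v) = soft_thresh(0.8386, 0.1232) = 0.7154
f(x_4) = 3*0.7154^2 - 7*0.7154 + 1.63*|0.7154| = -2.3063


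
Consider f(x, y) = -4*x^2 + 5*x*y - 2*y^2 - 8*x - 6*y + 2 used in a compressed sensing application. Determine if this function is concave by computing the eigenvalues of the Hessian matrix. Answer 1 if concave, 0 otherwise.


The Hessian of f(x,y) = -4*x^2 + 5*x*y - 2*y^2 - 8*x - 6*y + 2 is:
H = [[-8, 5], [5, -4]]
Trace = -8 - 4 = -12
Determinant = -8*-4 - (5)^2 = 7
Discriminant = (-12)^2 - 4*7 = 116.0
Eigenvalues: lambda_1 = -11.3852, lambda_2 = -0.6148
The function is concave.

1


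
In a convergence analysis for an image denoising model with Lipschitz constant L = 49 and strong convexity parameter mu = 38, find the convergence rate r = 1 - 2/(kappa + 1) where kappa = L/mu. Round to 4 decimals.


Step 1: Compute the condition number.
kappa = L/mu = 49/38 = 1.2895
Step 2: Compute the convergence rate.
r = 1 - 2/(kappa + 1) = 1 - 2*mu/(L + mu) = (L - mu)/(L + mu) = 11/87 = 0.1264


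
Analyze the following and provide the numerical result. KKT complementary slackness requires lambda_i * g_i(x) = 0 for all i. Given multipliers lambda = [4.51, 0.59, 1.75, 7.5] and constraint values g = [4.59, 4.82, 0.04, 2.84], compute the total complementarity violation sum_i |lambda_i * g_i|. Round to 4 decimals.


KKT complementary slackness check:
lambda_1 * g_1 = 4.51 * 4.59 = 20.7009
lambda_2 * g_2 = 0.59 * 4.82 = 2.8438
lambda_3 * g_3 = 1.75 * 0.04 = 0.07
lambda_4 * g_4 = 7.5 * 2.84 = 21.3
Total violation = 20.7009 + 2.8438 + 0.07 + 21.3 = 44.9147


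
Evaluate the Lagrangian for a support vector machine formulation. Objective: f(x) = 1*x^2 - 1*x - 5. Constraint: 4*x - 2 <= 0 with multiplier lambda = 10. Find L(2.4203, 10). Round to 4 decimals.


Step 1: Evaluate f(x).
f(2.4203) = 1*2.4203^2 - 1*2.4203 - 5 = -1.5624
Step 2: Evaluate g(x).
g(2.4203) = 4*2.4203 - 2 = 7.6812
Step 3: Compute Lagrangian.
L = -1.5624 + 10*7.6812 = 75.2496


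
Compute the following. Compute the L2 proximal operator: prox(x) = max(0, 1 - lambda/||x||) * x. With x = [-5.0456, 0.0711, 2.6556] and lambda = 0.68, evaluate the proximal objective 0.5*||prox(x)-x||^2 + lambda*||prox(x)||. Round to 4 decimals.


Step 1: Compute ||x||.
||x|| = 5.7022
Step 2: Compute scaling factor.
scale = max(0, 1 - 0.68/5.7022) = 0.8807
Step 3: prox(x) = [-4.4439, 0.0626, 2.3389]
||prox(x)|| = 5.0222
Step 4: Proximal objective.
0.5*||prox-x||^2 = 0.2312
lambda*||prox|| = 3.4151
Total = 3.6463


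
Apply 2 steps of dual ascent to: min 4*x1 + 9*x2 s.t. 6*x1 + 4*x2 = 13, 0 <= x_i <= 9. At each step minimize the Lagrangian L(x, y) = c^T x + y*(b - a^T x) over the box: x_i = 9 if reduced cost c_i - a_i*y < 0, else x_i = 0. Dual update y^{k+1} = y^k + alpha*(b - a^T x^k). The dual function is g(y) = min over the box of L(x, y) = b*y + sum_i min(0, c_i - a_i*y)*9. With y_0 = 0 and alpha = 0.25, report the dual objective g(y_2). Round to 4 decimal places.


Dual ascent for LP: min 4*x1 + 9*x2, 6*x1 + 4*x2 = 13, 0 <= x_i <= 9
Step 1: y^k = 0.0, reduced costs: (4.0, 9.0)
  x^k = (0.0, 0.0), subgradient = b - a^T x = 13.0
  y^{k+1} = 0.0 + 0.25*13.0 = 3.25
Step 2: y^k = 3.25, reduced costs: (-15.5, -4.0)
  x^k = (9.0, 9.0), subgradient = b - a^T x = -77.0
  y^{k+1} = 3.25 + 0.25*-77.0 = -16.0
Dual objective at y_2 = -16.0: reduced costs (100.0, 73.0), box minimizer x = (0.0, 0.0)
g(y_2) = b*y + (c1 - a1*y)*x1 + (c2 - a2*y)*x2 = 13*(-16.0) + 100.0*0.0 + 73.0*0.0 = -208.0 + 0.0 + 0.0 = -208.0


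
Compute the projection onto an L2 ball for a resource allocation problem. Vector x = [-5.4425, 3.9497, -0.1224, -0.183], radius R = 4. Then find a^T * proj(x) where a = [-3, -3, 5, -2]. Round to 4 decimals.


Step 1: Compute ||x|| (intermediates to 6 decimals).
||x|| = sqrt((-5.4425)^2 + 3.9497^2 + (-0.1224)^2 + (-0.183)^2) = 6.728254
Step 2: Project.
Since ||x|| > R, scale = R/||x|| = 4/6.728254 = 0.594508, proj(x) = scale * x
proj(x) = [-3.23561, 2.348128, -0.072768, -0.108795]
Step 3: Dot product.
a^T * proj(x) = -3*(-3.23561) - 3*2.348128 + 5*(-0.072768) - 2*(-0.108795) = 2.5162


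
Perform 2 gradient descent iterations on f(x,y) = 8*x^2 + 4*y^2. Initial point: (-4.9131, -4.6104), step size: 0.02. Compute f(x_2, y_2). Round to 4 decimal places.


Gradient descent on f(x,y) = 8*x^2 + 4*y^2.
Starting point: (-4.9131, -4.6104), alpha = 0.02
Step 1: grad_x = 2*8*-4.9131 = -78.6096, grad_y = 2*4*-4.6104 = -36.8832
  x_1 = -4.9131 - 0.02*-78.6096 = -3.3409
  y_1 = -4.6104 - 0.02*-36.8832 = -3.8727
Step 2: grad_x = 2*8*-3.3409 = -53.4545, grad_y = 2*4*-3.8727 = -30.9819
  x_2 = -3.3409 - 0.02*-53.4545 = -2.2718
  y_2 = -3.8727 - 0.02*-30.9819 = -3.2531
f(-2.2718, -3.2531) = 8*(-2.2718)^2 + 4*(-3.2531)^2 = 83.6198


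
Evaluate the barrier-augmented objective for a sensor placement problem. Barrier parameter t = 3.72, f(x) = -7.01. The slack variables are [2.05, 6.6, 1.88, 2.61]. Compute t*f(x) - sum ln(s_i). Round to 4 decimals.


Step 1: Compute log-barrier.
ln values: [0.7178, 1.8871, 0.6313, 0.9594]
phi = -(0.7178 + 1.8871 + 0.6313 + 0.9594) = -4.1955
Step 2: Compute augmented objective.
t*f(x) = 3.72*-7.01 = -26.0772
Total = -26.0772 - 4.1955 = -30.2727


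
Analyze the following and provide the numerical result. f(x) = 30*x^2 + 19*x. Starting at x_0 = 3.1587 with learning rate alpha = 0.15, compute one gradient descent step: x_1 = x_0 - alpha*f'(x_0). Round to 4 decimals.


We compute the gradient at x_0 and apply the update.
f'(x) = 60*x + 19
f'(3.1587) = 60*3.1587 + 19 = 208.522
x_1 = 3.1587 - 0.15*208.522 = -28.1196


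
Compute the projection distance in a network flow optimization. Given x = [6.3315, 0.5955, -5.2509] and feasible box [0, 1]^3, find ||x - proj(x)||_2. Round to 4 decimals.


Project each component onto [0, 1].
clip(6.3315) = 1.0, clip(0.5955) = 0.5955, clip(-5.2509) = 0.0
Projection = [1.0, 0.5955, 0.0]
Squared diffs: [28.4249, 0.0, 27.572]
Distance = sqrt(55.9969) = 7.4831


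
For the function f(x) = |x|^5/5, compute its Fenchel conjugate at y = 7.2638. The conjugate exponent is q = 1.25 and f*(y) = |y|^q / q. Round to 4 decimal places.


The conjugate exponent q satisfies 1/p + 1/q = 1.
p = 5, so q = 5/(5 - 1) = 1.25
|y|^q = 7.2638^1.25 = 11.9249
f*(7.2638) = 11.9249 / 1.25 = 9.5399


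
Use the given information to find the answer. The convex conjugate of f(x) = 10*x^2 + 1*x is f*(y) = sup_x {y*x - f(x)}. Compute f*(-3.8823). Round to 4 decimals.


f*(y) = sup_x {y*x - a*x^2 - b*x} = sup_x {(y-b)*x - a*x^2}
FOC: (y - b) - 2a*x = 0 => x* = (y - b)/(2a)
x* = (-3.8823 - 1)/(2*10) = -0.2441
f*(-3.8823) = (y-b)^2/(4a) = (-3.8823 - 1)^2/(4*10)
= 23.8369/40 = 0.5959


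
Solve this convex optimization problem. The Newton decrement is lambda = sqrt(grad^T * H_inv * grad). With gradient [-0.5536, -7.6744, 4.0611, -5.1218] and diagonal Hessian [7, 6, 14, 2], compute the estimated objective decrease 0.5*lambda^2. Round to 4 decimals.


Step 1: H is diagonal, so H^(-1) * g = [-0.0791, -1.2791, 0.2901, -2.5609].
Step 2: g^T H^(-1) g = sum_i g_i^2 / H_ii
  = (-0.5536)^2/7 + (-7.6744)^2/6 + (4.0611)^2/14 + (-5.1218)^2/2
  = 0.0438 + 9.8161 + 1.178 + 13.1164 = 24.1543
Step 3: Objective decrease = 0.5 * g^T H^(-1) g = 12.0772


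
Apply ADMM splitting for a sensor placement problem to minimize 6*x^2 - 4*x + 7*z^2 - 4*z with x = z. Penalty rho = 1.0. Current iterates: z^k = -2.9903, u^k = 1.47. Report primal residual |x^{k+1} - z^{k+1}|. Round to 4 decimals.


ADMM iteration with rho = 1.0, z^k = -2.9903, u^k = 1.47
Step 1: x-update.
Minimize 6*x^2 - 4*x + (1.0/2)*(x + 2.9903 + 1.47)^2
FOC: (2*6 + 1.0)*x = 4 + 1.0*(-2.9903 - 1.47)
x^{k+1} = -0.0354
Step 2: z-update.
Minimize 7*z^2 - 4*z + (1.0/2)*(-0.0354 - z + 1.47)^2
FOC: (2*7 + 1.0)*z = 4 + 1.0*(-0.0354 + 1.47)
z^{k+1} = 0.3623
Step 3: u-update.
u^{k+1} = 1.47 - 0.0354 - 0.3623 = 1.0723
Step 4: Primal residual = |-0.0354 - 0.3623| = 0.3977
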